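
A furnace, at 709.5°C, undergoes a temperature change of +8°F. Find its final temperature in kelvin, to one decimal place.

987.1 K

The 8°F change is an interval, so only the factor 5/9 applies: +8 × 5/9 = +4.4444°C.
Final Celsius temperature: 709.5000 + 4.4444 = 713.9444°C.
In kelvin: 713.9444 + 273.15 = 987.1 K.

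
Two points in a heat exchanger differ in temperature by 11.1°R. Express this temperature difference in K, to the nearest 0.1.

6.2 K

An interval of 1°R corresponds to 5/9 K.
11.1 × 5/9 = 6.2.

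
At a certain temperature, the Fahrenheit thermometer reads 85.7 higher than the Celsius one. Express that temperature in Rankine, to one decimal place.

Let x be the Celsius reading; then the Fahrenheit reading is 1.8·x + 32.
(1.8·x + 32) - x = 85.7  ⇒  (0.8)·x = 53.7  ⇒  x = 67.1250°C.
In Rankine: 67.1250 × 1.8 + 491.67 = 612.5°R.

612.5°R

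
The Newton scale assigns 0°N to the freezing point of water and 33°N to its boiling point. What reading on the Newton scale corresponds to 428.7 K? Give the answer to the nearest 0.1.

First in Celsius: 428.7 - 273.15 = 155.5500°C.
Linearly onto the Newton scale: 0 + (155.5500 / 100) × (33 - 0) = 51.3°N.

51.3°N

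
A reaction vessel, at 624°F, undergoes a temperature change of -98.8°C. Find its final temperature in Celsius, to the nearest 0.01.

Initial temperature in Celsius: (624 - 32) × 5/9 = 328.8889°C.
Final Celsius temperature: 328.8889 - 98.8000 = 230.0889°C.

230.09°C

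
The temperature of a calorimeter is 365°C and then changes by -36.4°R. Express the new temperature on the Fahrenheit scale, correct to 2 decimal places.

The 36.4°R change is an interval, so only the factor 5/9 applies: -36.4 × 5/9 = -20.2222°C.
Final Celsius temperature: 365.0000 - 20.2222 = 344.7778°C.
In Fahrenheit: 344.7778 × 1.8 + 32 = 652.60°F.

652.60°F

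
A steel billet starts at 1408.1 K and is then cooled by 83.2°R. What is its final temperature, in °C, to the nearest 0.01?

Initial temperature in Celsius: 1408.1 - 273.15 = 1134.9500°C.
The 83.2°R change is an interval, so only the factor 5/9 applies: -83.2 × 5/9 = -46.2222°C.
Final Celsius temperature: 1134.9500 - 46.2222 = 1088.7278°C.

1088.73°C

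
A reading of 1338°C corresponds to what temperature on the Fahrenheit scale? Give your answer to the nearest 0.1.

In Fahrenheit: 1338.0000 × 1.8 + 32 = 2440.4°F.

2440.4°F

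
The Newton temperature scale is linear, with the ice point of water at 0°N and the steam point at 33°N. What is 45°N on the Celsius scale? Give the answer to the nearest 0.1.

Linear interpolation between the fixed points: C = (45 - 0) × 100 / (33 - 0) = 136.3636°C.

136.4°C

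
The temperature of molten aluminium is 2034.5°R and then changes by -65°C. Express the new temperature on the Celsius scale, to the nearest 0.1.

Initial temperature in Celsius: (2034.5 - 491.67) × 5/9 = 857.1278°C.
Final Celsius temperature: 857.1278 - 65.0000 = 792.1278°C.

792.1°C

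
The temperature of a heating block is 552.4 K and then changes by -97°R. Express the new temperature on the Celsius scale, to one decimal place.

Initial temperature in Celsius: 552.4 - 273.15 = 279.2500°C.
The 97°R change is an interval, so only the factor 5/9 applies: -97 × 5/9 = -53.8889°C.
Final Celsius temperature: 279.2500 - 53.8889 = 225.3611°C.

225.4°C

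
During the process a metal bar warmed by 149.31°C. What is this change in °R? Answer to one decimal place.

268.8°R

For a temperature interval the offset drops out; only the factor 1.8 applies.
149.31 × 1.8 = 268.8.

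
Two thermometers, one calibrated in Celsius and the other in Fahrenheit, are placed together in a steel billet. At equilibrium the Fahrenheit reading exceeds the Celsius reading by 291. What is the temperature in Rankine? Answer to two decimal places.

1074.42°R

Let x be the Celsius reading; then the Fahrenheit reading is 1.8·x + 32.
(1.8·x + 32) - x = 291  ⇒  (0.8)·x = 259  ⇒  x = 323.7500°C.
In Rankine: 323.7500 × 1.8 + 491.67 = 1074.42°R.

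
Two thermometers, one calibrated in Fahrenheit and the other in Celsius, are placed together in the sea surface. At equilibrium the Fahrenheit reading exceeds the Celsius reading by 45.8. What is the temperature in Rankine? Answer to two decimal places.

Let x be the Fahrenheit reading; then the Celsius reading is 5/9·x - 17.7778.
(5/9·x - 17.7778) - x = -45.8  ⇒  (-4/9)·x = -28.0222  ⇒  x = 63.0500°F.
In Celsius: (63.05 - 32) × 5/9 = 17.2500°C.
In Rankine: 17.2500 × 1.8 + 491.67 = 522.72°R.

522.72°R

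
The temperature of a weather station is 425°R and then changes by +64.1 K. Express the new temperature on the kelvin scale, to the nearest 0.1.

300.2 K

Initial temperature in Celsius: (425 - 491.67) × 5/9 = -37.0389°C.
The 64.1 K change is an interval; Kelvin and Celsius degrees are the same size, so ΔC = +64.1°C.
Final Celsius temperature: -37.0389 + 64.1000 = 27.0611°C.
In kelvin: 27.0611 + 273.15 = 300.2 K.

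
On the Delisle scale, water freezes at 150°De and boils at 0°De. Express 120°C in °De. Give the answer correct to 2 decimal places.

-30.00°De

Linearly onto the Delisle scale: 150 + (120.0000 / 100) × (0 - 150) = -30.00°De.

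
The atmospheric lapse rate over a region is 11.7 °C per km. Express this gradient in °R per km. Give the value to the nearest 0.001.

Since only a temperature interval is involved, the additive offset between the scales drops out.
A change of 1°C is a change of 1.8°R, so 11.7 × 1.8 = 21.060.

21.060 °R/km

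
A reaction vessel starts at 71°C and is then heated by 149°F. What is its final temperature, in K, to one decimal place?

The 149°F change is an interval, so only the factor 5/9 applies: +149 × 5/9 = +82.7778°C.
Final Celsius temperature: 71.0000 + 82.7778 = 153.7778°C.
In kelvin: 153.7778 + 273.15 = 426.9 K.

426.9 K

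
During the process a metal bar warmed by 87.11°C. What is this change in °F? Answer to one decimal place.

For a temperature interval the offset drops out; only the factor 1.8 applies.
87.11 × 1.8 = 156.8.

156.8°F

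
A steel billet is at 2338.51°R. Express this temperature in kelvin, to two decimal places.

In Celsius: (2338.51 - 491.67) × 5/9 = 1026.0222°C.
In kelvin: 1026.0222 + 273.15 = 1299.17 K.

1299.17 K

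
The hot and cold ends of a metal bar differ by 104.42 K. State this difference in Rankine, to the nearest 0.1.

188.0°R

For a temperature interval the offset drops out; only the factor 1.8 applies.
104.42 × 1.8 = 188.0.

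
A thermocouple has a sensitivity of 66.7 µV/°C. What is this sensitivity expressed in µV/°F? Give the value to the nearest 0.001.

37.056 µV/°F

The quantity depends on a temperature interval, so only the ratio of degree sizes applies; the offset between the scales is irrelevant.
A change of 1°F is a change of 5/9°C, so per °F the value is 66.7 × 5/9 = 37.056.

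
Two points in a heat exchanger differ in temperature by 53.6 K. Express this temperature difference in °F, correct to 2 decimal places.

For a temperature interval the offset drops out; only the factor 1.8 applies.
53.6 × 1.8 = 96.48.

96.48°F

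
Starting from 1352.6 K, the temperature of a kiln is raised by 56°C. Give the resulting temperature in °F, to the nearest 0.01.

2075.81°F

Initial temperature in Celsius: 1352.6 - 273.15 = 1079.4500°C.
Final Celsius temperature: 1079.4500 + 56.0000 = 1135.4500°C.
In Fahrenheit: 1135.4500 × 1.8 + 32 = 2075.81°F.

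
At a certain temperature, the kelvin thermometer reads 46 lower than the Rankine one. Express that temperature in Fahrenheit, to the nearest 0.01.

-356.17°F

Let x be the Rankine reading; then the kelvin reading is 5/9·x.
(5/9·x) - x = -46  ⇒  (-4/9)·x = -46  ⇒  x = 103.5000°R.
In Celsius: (103.5 - 491.67) × 5/9 = -215.6500°C.
In Fahrenheit: -215.6500 × 1.8 + 32 = -356.17°F.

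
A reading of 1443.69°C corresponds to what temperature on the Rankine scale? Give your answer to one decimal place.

In Rankine: 1443.6900 × 1.8 + 491.67 = 3090.3°R.

3090.3°R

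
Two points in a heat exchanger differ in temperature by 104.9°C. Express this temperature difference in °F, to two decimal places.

188.82°F

Only the scale ratio 1.8 matters for a change in temperature.
104.9 × 1.8 = 188.82.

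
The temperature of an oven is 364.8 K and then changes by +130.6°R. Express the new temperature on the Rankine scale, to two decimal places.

787.24°R

Initial temperature in Celsius: 364.8 - 273.15 = 91.6500°C.
The 130.6°R change is an interval, so only the factor 5/9 applies: +130.6 × 5/9 = +72.5556°C.
Final Celsius temperature: 91.6500 + 72.5556 = 164.2056°C.
In Rankine: 164.2056 × 1.8 + 491.67 = 787.24°R.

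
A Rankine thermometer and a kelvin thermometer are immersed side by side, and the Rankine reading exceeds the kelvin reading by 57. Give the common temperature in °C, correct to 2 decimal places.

-201.90°C

Let x be the Rankine reading; then the kelvin reading is 5/9·x.
(5/9·x) - x = -57  ⇒  (-4/9)·x = -57  ⇒  x = 128.2500°R.
In Celsius: (128.25 - 491.67) × 5/9 = -201.90°C.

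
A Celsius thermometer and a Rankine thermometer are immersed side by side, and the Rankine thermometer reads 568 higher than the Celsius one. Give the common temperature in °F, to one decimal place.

203.7°F

Let x be the Celsius reading; then the Rankine reading is 1.8·x + 491.67.
(1.8·x + 491.67) - x = 568  ⇒  (0.8)·x = 76.33  ⇒  x = 95.4125°C.
In Fahrenheit: 95.4125 × 1.8 + 32 = 203.7°F.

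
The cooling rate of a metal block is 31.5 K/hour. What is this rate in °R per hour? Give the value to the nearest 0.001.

56.700 °R/hour

Since only a temperature interval is involved, the additive offset between the scales drops out.
A change of 1 K is a change of 1.8°R, so 31.5 × 1.8 = 56.700.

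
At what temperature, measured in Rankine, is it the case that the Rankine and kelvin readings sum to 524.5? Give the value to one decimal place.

337.2°R

Let R be the Rankine reading. The kelvin reading is K = 5/9·R.
Require R + K = 524.5: (14/9)·R = 524.5.
R = (524.5) / (14/9) = 337.2.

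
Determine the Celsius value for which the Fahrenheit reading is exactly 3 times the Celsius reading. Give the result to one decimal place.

26.7°C

Let C be the Celsius reading. The Fahrenheit reading is F = 1.8·C + 32.
Require F = 3·C: 1.8·C + 32 = 3·C.
(-1.2)·C = -32  ⇒  C = 26.7.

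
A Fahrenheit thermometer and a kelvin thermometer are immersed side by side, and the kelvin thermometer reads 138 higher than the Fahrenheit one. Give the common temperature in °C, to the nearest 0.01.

128.94°C

Let x be the Fahrenheit reading; then the kelvin reading is 5/9·x + 255.372.
(5/9·x + 255.372) - x = 138  ⇒  (-4/9)·x = -117.372  ⇒  x = 264.0875°F.
In Celsius: (264.0875 - 32) × 5/9 = 128.94°C.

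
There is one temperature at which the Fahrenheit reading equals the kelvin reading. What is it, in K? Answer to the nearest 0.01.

574.59 K

Let K be the kelvin reading. The Fahrenheit reading is F = 1.8·K - 459.67.
Set F = K: 1.8·K - 459.67 = K.
(0.8)·K = 459.67  ⇒  K = 574.59.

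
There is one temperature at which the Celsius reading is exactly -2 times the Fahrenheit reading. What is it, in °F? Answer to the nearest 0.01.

6.96°F

Let F be the Fahrenheit reading. The Celsius reading is C = 5/9·F - 17.7778.
Require C = -2·F: 5/9·F - 17.7778 = -2·F.
(23/9)·F = 17.7778  ⇒  F = 6.96.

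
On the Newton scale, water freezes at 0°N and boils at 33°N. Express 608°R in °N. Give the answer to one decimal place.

21.3°N

First in Celsius: (608 - 491.67) × 5/9 = 64.6278°C.
Linearly onto the Newton scale: 0 + (64.6278 / 100) × (33 - 0) = 21.3°N.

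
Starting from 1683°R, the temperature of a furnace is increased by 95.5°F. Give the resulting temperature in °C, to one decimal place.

714.9°C

Initial temperature in Celsius: (1683 - 491.67) × 5/9 = 661.8500°C.
The 95.5°F change is an interval, so only the factor 5/9 applies: +95.5 × 5/9 = +53.0556°C.
Final Celsius temperature: 661.8500 + 53.0556 = 714.9056°C.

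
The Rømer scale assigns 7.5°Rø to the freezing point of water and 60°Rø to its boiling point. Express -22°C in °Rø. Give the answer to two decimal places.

Linearly onto the Rømer scale: 7.5 + (-22.0000 / 100) × (60 - 7.5) = -4.05°Rø.

-4.05°Rø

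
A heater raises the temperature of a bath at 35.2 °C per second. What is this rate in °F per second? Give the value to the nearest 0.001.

63.360 °F/second

Since only a temperature interval is involved, the additive offset between the scales drops out.
A change of 1°C is a change of 1.8°F, so 35.2 × 1.8 = 63.360.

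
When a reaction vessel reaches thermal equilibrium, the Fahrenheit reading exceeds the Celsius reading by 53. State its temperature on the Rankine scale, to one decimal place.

538.9°R

Let x be the Celsius reading; then the Fahrenheit reading is 1.8·x + 32.
(1.8·x + 32) - x = 53  ⇒  (0.8)·x = 21  ⇒  x = 26.2500°C.
In Rankine: 26.2500 × 1.8 + 491.67 = 538.9°R.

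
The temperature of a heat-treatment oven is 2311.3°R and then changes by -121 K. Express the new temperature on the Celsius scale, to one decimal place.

889.9°C

Initial temperature in Celsius: (2311.3 - 491.67) × 5/9 = 1010.9056°C.
The 121 K change is an interval; Kelvin and Celsius degrees are the same size, so ΔC = -121°C.
Final Celsius temperature: 1010.9056 - 121.0000 = 889.9056°C.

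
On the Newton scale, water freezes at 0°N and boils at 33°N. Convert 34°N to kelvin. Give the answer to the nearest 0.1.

376.2 K

Linear interpolation between the fixed points: C = (34 - 0) × 100 / (33 - 0) = 103.0303°C.
Then 103.0303 + 273.15 = 376.2 K.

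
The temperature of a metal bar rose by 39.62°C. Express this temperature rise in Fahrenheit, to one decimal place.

Only the scale ratio 1.8 matters for a change in temperature.
39.62 × 1.8 = 71.3.

71.3°F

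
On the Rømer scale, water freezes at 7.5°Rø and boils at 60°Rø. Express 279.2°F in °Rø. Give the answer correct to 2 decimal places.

79.60°Rø

First in Celsius: (279.2 - 32) × 5/9 = 137.3333°C.
Linearly onto the Rømer scale: 7.5 + (137.3333 / 100) × (60 - 7.5) = 79.60°Rø.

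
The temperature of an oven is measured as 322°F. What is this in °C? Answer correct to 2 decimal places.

161.11°C

In Celsius: (322 - 32) × 5/9 = 161.1111°C.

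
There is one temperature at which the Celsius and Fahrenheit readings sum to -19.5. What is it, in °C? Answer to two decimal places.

-18.39°C

Let C be the Celsius reading. The Fahrenheit reading is F = 1.8·C + 32.
Require C + F = -19.5: (2.8)·C + 32 = -19.5.
C = (-19.5 - 32) / (2.8) = -18.39.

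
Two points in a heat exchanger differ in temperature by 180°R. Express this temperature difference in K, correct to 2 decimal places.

An interval of 1°R corresponds to 5/9 K.
180 × 5/9 = 100.00.

100.00 K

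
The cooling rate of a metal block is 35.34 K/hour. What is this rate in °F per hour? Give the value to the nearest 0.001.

63.612 °F/hour

Since only a temperature interval is involved, the additive offset between the scales drops out.
A change of 1 K is a change of 1.8°F, so 35.34 × 1.8 = 63.612.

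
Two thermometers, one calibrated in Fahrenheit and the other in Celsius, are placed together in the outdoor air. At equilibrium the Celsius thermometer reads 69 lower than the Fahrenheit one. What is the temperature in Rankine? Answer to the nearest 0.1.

Let x be the Fahrenheit reading; then the Celsius reading is 5/9·x - 17.7778.
(5/9·x - 17.7778) - x = -69  ⇒  (-4/9)·x = -51.2222  ⇒  x = 115.2500°F.
In Celsius: (115.25 - 32) × 5/9 = 46.2500°C.
In Rankine: 46.2500 × 1.8 + 491.67 = 574.9°R.

574.9°R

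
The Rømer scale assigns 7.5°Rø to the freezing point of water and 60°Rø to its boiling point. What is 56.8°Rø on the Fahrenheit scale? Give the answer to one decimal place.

Linear interpolation between the fixed points: C = (56.8 - 7.5) × 100 / (60 - 7.5) = 93.9048°C.
Then 93.9048 × 1.8 + 32 = 201.0°F.

201.0°F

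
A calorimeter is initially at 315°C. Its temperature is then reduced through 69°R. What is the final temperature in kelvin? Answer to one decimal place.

The 69°R change is an interval, so only the factor 5/9 applies: -69 × 5/9 = -38.3333°C.
Final Celsius temperature: 315.0000 - 38.3333 = 276.6667°C.
In kelvin: 276.6667 + 273.15 = 549.8 K.

549.8 K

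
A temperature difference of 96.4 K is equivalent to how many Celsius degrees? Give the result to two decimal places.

Kelvin and Celsius degrees are the same size, so the interval is unchanged: 96.40.

96.40°C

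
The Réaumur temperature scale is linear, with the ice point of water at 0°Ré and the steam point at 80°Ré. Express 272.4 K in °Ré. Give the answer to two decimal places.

First in Celsius: 272.4 - 273.15 = -0.7500°C.
Linearly onto the Réaumur scale: 0 + (-0.7500 / 100) × (80 - 0) = -0.60°Ré.

-0.60°Ré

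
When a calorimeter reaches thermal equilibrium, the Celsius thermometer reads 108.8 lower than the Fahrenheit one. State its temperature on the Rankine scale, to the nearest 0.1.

664.5°R

Let x be the Fahrenheit reading; then the Celsius reading is 5/9·x - 17.7778.
(5/9·x - 17.7778) - x = -108.8  ⇒  (-4/9)·x = -91.0222  ⇒  x = 204.8000°F.
In Celsius: (204.8 - 32) × 5/9 = 96.0000°C.
In Rankine: 96.0000 × 1.8 + 491.67 = 664.5°R.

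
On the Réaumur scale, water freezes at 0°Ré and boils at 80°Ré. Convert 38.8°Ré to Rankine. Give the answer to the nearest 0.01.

Linear interpolation between the fixed points: C = (38.8 - 0) × 100 / (80 - 0) = 48.5000°C.
Then 48.5000 × 1.8 + 491.67 = 578.97°R.

578.97°R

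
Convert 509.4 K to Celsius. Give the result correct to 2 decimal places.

236.25°C

In Celsius: 509.4 - 273.15 = 236.2500°C.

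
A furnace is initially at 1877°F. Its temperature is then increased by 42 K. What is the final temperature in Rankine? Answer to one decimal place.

2412.3°R

Initial temperature in Celsius: (1877 - 32) × 5/9 = 1025.0000°C.
The 42 K change is an interval; Kelvin and Celsius degrees are the same size, so ΔC = +42°C.
Final Celsius temperature: 1025.0000 + 42.0000 = 1067.0000°C.
In Rankine: 1067.0000 × 1.8 + 491.67 = 2412.3°R.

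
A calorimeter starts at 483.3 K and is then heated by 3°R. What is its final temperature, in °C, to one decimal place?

211.8°C

Initial temperature in Celsius: 483.3 - 273.15 = 210.1500°C.
The 3°R change is an interval, so only the factor 5/9 applies: +3 × 5/9 = +1.6667°C.
Final Celsius temperature: 210.1500 + 1.6667 = 211.8167°C.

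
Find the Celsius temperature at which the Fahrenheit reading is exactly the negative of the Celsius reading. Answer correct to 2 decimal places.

-11.43°C

Let C be the Celsius reading. The Fahrenheit reading is F = 1.8·C + 32.
Require F = -1·C: 1.8·C + 32 = -1·C.
(2.8)·C = -32  ⇒  C = -11.43.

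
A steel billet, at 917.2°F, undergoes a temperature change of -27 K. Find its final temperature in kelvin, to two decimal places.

737.93 K

Initial temperature in Celsius: (917.2 - 32) × 5/9 = 491.7778°C.
The 27 K change is an interval; Kelvin and Celsius degrees are the same size, so ΔC = -27°C.
Final Celsius temperature: 491.7778 - 27.0000 = 464.7778°C.
In kelvin: 464.7778 + 273.15 = 737.93 K.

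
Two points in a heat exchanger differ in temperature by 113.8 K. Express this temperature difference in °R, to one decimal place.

For a temperature interval the offset drops out; only the factor 1.8 applies.
113.8 × 1.8 = 204.8.

204.8°R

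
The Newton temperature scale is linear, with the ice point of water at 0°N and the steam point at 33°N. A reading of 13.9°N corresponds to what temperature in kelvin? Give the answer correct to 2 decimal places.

Linear interpolation between the fixed points: C = (13.9 - 0) × 100 / (33 - 0) = 42.1212°C.
Then 42.1212 + 273.15 = 315.27 K.

315.27 K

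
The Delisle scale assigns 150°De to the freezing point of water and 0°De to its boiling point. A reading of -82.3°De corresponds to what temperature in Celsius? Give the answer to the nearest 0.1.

Linear interpolation between the fixed points: C = (-82.3 - 150) × 100 / (0 - 150) = 154.8667°C.

154.9°C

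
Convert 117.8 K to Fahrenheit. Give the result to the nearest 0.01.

In Celsius: 117.8 - 273.15 = -155.3500°C.
In Fahrenheit: -155.3500 × 1.8 + 32 = -247.63°F.

-247.63°F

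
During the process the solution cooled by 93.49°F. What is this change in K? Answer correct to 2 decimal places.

51.94 K

For a temperature interval the offset drops out; only the factor 5/9 applies.
93.49 × 5/9 = 51.94.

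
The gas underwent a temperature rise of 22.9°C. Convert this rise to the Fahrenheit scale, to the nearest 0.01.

41.22°F

For a temperature interval the offset drops out; only the factor 1.8 applies.
22.9 × 1.8 = 41.22.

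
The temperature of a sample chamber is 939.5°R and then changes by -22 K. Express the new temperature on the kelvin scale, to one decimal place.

Initial temperature in Celsius: (939.5 - 491.67) × 5/9 = 248.7944°C.
The 22 K change is an interval; Kelvin and Celsius degrees are the same size, so ΔC = -22°C.
Final Celsius temperature: 248.7944 - 22.0000 = 226.7944°C.
In kelvin: 226.7944 + 273.15 = 499.9 K.

499.9 K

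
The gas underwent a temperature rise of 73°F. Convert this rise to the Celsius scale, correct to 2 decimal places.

Only the scale ratio 5/9 matters for a change in temperature.
73 × 5/9 = 40.56.

40.56°C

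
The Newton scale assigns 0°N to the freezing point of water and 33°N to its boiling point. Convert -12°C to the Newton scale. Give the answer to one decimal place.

Linearly onto the Newton scale: 0 + (-12.0000 / 100) × (33 - 0) = -4.0°N.

-4.0°N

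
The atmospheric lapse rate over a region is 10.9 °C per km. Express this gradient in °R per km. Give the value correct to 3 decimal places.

19.620 °R/km

The quantity depends on a temperature interval, so only the ratio of degree sizes applies; the offset between the scales is irrelevant.
A change of 1°C is a change of 1.8°R, so 10.9 × 1.8 = 19.620.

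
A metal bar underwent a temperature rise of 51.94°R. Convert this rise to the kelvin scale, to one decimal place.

28.9 K

For a temperature interval the offset drops out; only the factor 5/9 applies.
51.94 × 5/9 = 28.9.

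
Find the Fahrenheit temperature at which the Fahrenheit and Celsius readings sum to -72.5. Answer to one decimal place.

Let F be the Fahrenheit reading. The Celsius reading is C = 5/9·F - 17.7778.
Require F + C = -72.5: (14/9)·F - 17.7778 = -72.5.
F = (-72.5 + 17.7778) / (14/9) = -35.2.

-35.2°F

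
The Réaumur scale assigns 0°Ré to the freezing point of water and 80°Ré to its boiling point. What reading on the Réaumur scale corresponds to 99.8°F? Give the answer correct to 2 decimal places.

First in Celsius: (99.8 - 32) × 5/9 = 37.6667°C.
Linearly onto the Réaumur scale: 0 + (37.6667 / 100) × (80 - 0) = 30.13°Ré.

30.13°Ré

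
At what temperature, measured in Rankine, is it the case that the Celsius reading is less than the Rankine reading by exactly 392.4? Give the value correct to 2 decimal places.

268.31°R

Let R be the Rankine reading. The Celsius reading is C = 5/9·R - 273.15.
Require C - R = -392.4: (-4/9)·R - 273.15 = -392.4.
R = (-392.4 + 273.15) / (-4/9) = 268.31.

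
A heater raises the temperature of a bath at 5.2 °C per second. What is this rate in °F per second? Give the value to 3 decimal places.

The quantity depends on a temperature interval, so only the ratio of degree sizes applies; the offset between the scales is irrelevant.
A change of 1°C is a change of 1.8°F, so 5.2 × 1.8 = 9.360.

9.360 °F/second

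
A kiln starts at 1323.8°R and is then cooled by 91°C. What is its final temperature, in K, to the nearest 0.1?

Initial temperature in Celsius: (1323.8 - 491.67) × 5/9 = 462.2944°C.
Final Celsius temperature: 462.2944 - 91.0000 = 371.2944°C.
In kelvin: 371.2944 + 273.15 = 644.4 K.

644.4 K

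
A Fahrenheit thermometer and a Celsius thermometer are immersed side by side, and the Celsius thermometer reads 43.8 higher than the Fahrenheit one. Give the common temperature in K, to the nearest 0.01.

178.40 K

Let x be the Fahrenheit reading; then the Celsius reading is 5/9·x - 17.7778.
(5/9·x - 17.7778) - x = 43.8  ⇒  (-4/9)·x = 61.5778  ⇒  x = -138.5500°F.
In Celsius: (-138.55 - 32) × 5/9 = -94.7500°C.
In kelvin: -94.7500 + 273.15 = 178.40 K.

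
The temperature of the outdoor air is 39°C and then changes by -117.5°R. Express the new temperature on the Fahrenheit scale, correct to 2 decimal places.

-15.30°F

The 117.5°R change is an interval, so only the factor 5/9 applies: -117.5 × 5/9 = -65.2778°C.
Final Celsius temperature: 39.0000 - 65.2778 = -26.2778°C.
In Fahrenheit: -26.2778 × 1.8 + 32 = -15.30°F.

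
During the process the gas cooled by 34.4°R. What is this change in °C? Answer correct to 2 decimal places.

An interval of 1°R corresponds to 5/9°C.
34.4 × 5/9 = 19.11.

19.11°C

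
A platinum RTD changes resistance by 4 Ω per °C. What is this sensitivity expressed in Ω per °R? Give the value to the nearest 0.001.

2.222 Ω per °R

Since only a temperature interval is involved, the additive offset between the scales drops out.
A change of 1°R is a change of 5/9°C, so per °R the value is 4 × 5/9 = 2.222.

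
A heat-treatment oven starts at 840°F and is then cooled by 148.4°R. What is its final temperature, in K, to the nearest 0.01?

639.59 K

Initial temperature in Celsius: (840 - 32) × 5/9 = 448.8889°C.
The 148.4°R change is an interval, so only the factor 5/9 applies: -148.4 × 5/9 = -82.4444°C.
Final Celsius temperature: 448.8889 - 82.4444 = 366.4444°C.
In kelvin: 366.4444 + 273.15 = 639.59 K.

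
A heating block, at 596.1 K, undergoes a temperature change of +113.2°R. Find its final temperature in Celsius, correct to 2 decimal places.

385.84°C

Initial temperature in Celsius: 596.1 - 273.15 = 322.9500°C.
The 113.2°R change is an interval, so only the factor 5/9 applies: +113.2 × 5/9 = +62.8889°C.
Final Celsius temperature: 322.9500 + 62.8889 = 385.8389°C.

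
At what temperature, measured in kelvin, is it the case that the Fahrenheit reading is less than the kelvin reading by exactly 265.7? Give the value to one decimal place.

Let K be the kelvin reading. The Fahrenheit reading is F = 1.8·K - 459.67.
Require F - K = -265.7: (0.8)·K - 459.67 = -265.7.
K = (-265.7 + 459.67) / (0.8) = 242.5.

242.5 K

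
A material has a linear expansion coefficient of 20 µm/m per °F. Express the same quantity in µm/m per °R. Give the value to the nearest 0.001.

The quantity depends on a temperature interval, so only the ratio of degree sizes applies; the offset between the scales is irrelevant.
A change of 1°R is a change of 1°F, so per °R the value is 20 × 1 = 20.000.

20.000 µm/m per °R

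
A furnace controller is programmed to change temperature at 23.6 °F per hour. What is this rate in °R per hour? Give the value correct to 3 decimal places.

23.600 °R/hour

Since only a temperature interval is involved, the additive offset between the scales drops out.
A change of 1°F is a change of 1°R, so 23.6 × 1 = 23.600.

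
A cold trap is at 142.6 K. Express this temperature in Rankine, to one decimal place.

256.7°R

In Celsius: 142.6 - 273.15 = -130.5500°C.
In Rankine: -130.5500 × 1.8 + 491.67 = 256.7°R.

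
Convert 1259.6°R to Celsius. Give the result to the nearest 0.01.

426.63°C

In Celsius: (1259.6 - 491.67) × 5/9 = 426.6278°C.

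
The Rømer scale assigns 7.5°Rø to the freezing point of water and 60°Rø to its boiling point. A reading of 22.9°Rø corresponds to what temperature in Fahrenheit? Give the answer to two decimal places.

84.80°F

Linear interpolation between the fixed points: C = (22.9 - 7.5) × 100 / (60 - 7.5) = 29.3333°C.
Then 29.3333 × 1.8 + 32 = 84.80°F.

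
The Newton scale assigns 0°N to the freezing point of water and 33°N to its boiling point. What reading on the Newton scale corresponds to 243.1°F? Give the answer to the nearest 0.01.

38.70°N

First in Celsius: (243.1 - 32) × 5/9 = 117.2778°C.
Linearly onto the Newton scale: 0 + (117.2778 / 100) × (33 - 0) = 38.70°N.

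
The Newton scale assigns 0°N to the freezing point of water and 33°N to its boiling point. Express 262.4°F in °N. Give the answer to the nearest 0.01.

First in Celsius: (262.4 - 32) × 5/9 = 128.0000°C.
Linearly onto the Newton scale: 0 + (128.0000 / 100) × (33 - 0) = 42.24°N.

42.24°N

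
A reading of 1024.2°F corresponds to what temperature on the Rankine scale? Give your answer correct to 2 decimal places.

1483.87°R

In Celsius: (1024.2 - 32) × 5/9 = 551.2222°C.
In Rankine: 551.2222 × 1.8 + 491.67 = 1483.87°R.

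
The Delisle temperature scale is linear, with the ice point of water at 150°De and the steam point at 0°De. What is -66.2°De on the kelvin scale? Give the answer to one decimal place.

Linear interpolation between the fixed points: C = (-66.2 - 150) × 100 / (0 - 150) = 144.1333°C.
Then 144.1333 + 273.15 = 417.3 K.

417.3 K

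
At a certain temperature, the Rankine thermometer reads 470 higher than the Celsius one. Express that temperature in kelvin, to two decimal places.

Let x be the Celsius reading; then the Rankine reading is 1.8·x + 491.67.
(1.8·x + 491.67) - x = 470  ⇒  (0.8)·x = -21.67  ⇒  x = -27.0875°C.
In kelvin: -27.0875 + 273.15 = 246.06 K.

246.06 K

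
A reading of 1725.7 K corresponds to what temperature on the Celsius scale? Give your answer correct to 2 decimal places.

1452.55°C

In Celsius: 1725.7 - 273.15 = 1452.5500°C.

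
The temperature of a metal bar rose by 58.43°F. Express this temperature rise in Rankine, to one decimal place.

Fahrenheit and Rankine degrees are the same size, so the interval is unchanged: 58.4.

58.4°R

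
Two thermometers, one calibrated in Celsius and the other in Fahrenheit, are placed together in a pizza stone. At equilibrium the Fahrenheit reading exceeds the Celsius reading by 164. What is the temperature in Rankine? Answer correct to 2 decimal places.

Let x be the Celsius reading; then the Fahrenheit reading is 1.8·x + 32.
(1.8·x + 32) - x = 164  ⇒  (0.8)·x = 132  ⇒  x = 165.0000°C.
In Rankine: 165.0000 × 1.8 + 491.67 = 788.67°R.

788.67°R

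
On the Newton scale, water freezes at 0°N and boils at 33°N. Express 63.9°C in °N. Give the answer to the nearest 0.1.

21.1°N

Linearly onto the Newton scale: 0 + (63.9000 / 100) × (33 - 0) = 21.1°N.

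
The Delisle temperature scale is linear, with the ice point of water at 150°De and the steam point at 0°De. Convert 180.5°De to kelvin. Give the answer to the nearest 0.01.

Linear interpolation between the fixed points: C = (180.5 - 150) × 100 / (0 - 150) = -20.3333°C.
Then -20.3333 + 273.15 = 252.82 K.

252.82 K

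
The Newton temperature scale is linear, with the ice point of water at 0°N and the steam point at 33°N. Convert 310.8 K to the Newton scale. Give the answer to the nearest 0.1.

First in Celsius: 310.8 - 273.15 = 37.6500°C.
Linearly onto the Newton scale: 0 + (37.6500 / 100) × (33 - 0) = 12.4°N.

12.4°N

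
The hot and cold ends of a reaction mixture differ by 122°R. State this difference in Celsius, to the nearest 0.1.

Only the scale ratio 5/9 matters for a change in temperature.
122 × 5/9 = 67.8.

67.8°C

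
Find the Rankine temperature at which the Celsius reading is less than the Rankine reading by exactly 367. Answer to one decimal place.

Let R be the Rankine reading. The Celsius reading is C = 5/9·R - 273.15.
Require C - R = -367: (-4/9)·R - 273.15 = -367.
R = (-367 + 273.15) / (-4/9) = 211.2.

211.2°R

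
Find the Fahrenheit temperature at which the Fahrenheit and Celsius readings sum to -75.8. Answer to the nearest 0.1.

Let F be the Fahrenheit reading. The Celsius reading is C = 5/9·F - 17.7778.
Require F + C = -75.8: (14/9)·F - 17.7778 = -75.8.
F = (-75.8 + 17.7778) / (14/9) = -37.3.

-37.3°F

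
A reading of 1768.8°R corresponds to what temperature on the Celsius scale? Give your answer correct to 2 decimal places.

709.52°C

In Celsius: (1768.8 - 491.67) × 5/9 = 709.5167°C.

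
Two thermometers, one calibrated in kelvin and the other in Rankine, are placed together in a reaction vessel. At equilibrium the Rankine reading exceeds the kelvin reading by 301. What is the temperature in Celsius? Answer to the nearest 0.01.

103.10°C

Let x be the kelvin reading; then the Rankine reading is 1.8·x.
(1.8·x) - x = 301  ⇒  (0.8)·x = 301  ⇒  x = 376.2500 K.
In Celsius: 376.25 - 273.15 = 103.10°C.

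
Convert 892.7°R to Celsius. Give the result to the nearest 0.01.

222.79°C

In Celsius: (892.7 - 491.67) × 5/9 = 222.7944°C.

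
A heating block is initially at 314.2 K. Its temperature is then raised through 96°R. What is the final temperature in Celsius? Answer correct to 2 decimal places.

Initial temperature in Celsius: 314.2 - 273.15 = 41.0500°C.
The 96°R change is an interval, so only the factor 5/9 applies: +96 × 5/9 = +53.3333°C.
Final Celsius temperature: 41.0500 + 53.3333 = 94.3833°C.

94.38°C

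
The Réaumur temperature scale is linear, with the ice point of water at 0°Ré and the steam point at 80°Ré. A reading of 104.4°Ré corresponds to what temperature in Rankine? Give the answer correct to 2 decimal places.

726.57°R

Linear interpolation between the fixed points: C = (104.4 - 0) × 100 / (80 - 0) = 130.5000°C.
Then 130.5000 × 1.8 + 491.67 = 726.57°R.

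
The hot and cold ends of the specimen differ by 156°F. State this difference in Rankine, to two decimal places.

Fahrenheit and Rankine degrees are the same size, so the interval is unchanged: 156.00.

156.00°R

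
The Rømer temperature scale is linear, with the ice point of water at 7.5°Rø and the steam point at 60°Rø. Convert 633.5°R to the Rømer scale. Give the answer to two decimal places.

First in Celsius: (633.5 - 491.67) × 5/9 = 78.7944°C.
Linearly onto the Rømer scale: 7.5 + (78.7944 / 100) × (60 - 7.5) = 48.87°Rø.

48.87°Rø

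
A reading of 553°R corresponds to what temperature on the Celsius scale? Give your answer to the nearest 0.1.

34.1°C

In Celsius: (553 - 491.67) × 5/9 = 34.0722°C.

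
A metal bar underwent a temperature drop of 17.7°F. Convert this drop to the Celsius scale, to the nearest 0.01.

An interval of 1°F corresponds to 5/9°C.
17.7 × 5/9 = 9.83.

9.83°C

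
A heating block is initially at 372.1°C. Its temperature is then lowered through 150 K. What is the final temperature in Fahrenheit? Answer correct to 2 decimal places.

431.78°F

The 150 K change is an interval; Kelvin and Celsius degrees are the same size, so ΔC = -150°C.
Final Celsius temperature: 372.1000 - 150.0000 = 222.1000°C.
In Fahrenheit: 222.1000 × 1.8 + 32 = 431.78°F.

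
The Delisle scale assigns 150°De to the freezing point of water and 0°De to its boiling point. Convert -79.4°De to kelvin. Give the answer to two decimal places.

426.08 K

Linear interpolation between the fixed points: C = (-79.4 - 150) × 100 / (0 - 150) = 152.9333°C.
Then 152.9333 + 273.15 = 426.08 K.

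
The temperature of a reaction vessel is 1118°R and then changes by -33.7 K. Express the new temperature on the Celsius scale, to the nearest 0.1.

Initial temperature in Celsius: (1118 - 491.67) × 5/9 = 347.9611°C.
The 33.7 K change is an interval; Kelvin and Celsius degrees are the same size, so ΔC = -33.7°C.
Final Celsius temperature: 347.9611 - 33.7000 = 314.2611°C.

314.3°C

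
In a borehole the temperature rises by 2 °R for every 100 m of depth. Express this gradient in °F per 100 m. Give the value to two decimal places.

The quantity depends on a temperature interval, so only the ratio of degree sizes applies; the offset between the scales is irrelevant.
A change of 1°R is a change of 1°F, so 2 × 1 = 2.00.

2.00 °F/100 m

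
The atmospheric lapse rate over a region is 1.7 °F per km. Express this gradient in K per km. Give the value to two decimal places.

Since only a temperature interval is involved, the additive offset between the scales drops out.
A change of 1°F is a change of 5/9 K, so 1.7 × 5/9 = 0.94.

0.94 K/km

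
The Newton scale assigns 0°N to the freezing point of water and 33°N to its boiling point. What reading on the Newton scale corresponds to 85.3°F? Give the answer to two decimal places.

First in Celsius: (85.3 - 32) × 5/9 = 29.6111°C.
Linearly onto the Newton scale: 0 + (29.6111 / 100) × (33 - 0) = 9.77°N.

9.77°N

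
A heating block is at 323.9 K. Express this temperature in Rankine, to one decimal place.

583.0°R

In Celsius: 323.9 - 273.15 = 50.7500°C.
In Rankine: 50.7500 × 1.8 + 491.67 = 583.0°R.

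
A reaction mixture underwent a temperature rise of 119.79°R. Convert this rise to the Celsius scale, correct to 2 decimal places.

66.55°C

Only the scale ratio 5/9 matters for a change in temperature.
119.79 × 5/9 = 66.55.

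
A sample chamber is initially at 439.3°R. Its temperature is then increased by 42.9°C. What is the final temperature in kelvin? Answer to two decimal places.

Initial temperature in Celsius: (439.3 - 491.67) × 5/9 = -29.0944°C.
Final Celsius temperature: -29.0944 + 42.9000 = 13.8056°C.
In kelvin: 13.8056 + 273.15 = 286.96 K.

286.96 K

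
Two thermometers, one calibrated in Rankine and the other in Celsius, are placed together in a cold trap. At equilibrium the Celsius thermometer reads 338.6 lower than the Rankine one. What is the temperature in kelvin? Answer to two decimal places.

Let x be the Rankine reading; then the Celsius reading is 5/9·x - 273.15.
(5/9·x - 273.15) - x = -338.6  ⇒  (-4/9)·x = -65.45  ⇒  x = 147.2625°R.
In Celsius: (147.2625 - 491.67) × 5/9 = -191.3375°C.
In kelvin: -191.3375 + 273.15 = 81.81 K.

81.81 K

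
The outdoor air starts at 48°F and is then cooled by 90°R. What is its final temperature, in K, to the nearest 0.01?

232.04 K

Initial temperature in Celsius: (48 - 32) × 5/9 = 8.8889°C.
The 90°R change is an interval, so only the factor 5/9 applies: -90 × 5/9 = -50.0000°C.
Final Celsius temperature: 8.8889 - 50.0000 = -41.1111°C.
In kelvin: -41.1111 + 273.15 = 232.04 K.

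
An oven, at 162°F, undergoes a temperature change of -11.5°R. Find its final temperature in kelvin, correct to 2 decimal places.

338.98 K

Initial temperature in Celsius: (162 - 32) × 5/9 = 72.2222°C.
The 11.5°R change is an interval, so only the factor 5/9 applies: -11.5 × 5/9 = -6.3889°C.
Final Celsius temperature: 72.2222 - 6.3889 = 65.8333°C.
In kelvin: 65.8333 + 273.15 = 338.98 K.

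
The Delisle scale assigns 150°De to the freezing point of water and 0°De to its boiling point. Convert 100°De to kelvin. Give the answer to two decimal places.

306.48 K

Linear interpolation between the fixed points: C = (100 - 150) × 100 / (0 - 150) = 33.3333°C.
Then 33.3333 + 273.15 = 306.48 K.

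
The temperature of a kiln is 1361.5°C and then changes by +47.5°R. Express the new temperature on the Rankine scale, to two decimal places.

2989.87°R

The 47.5°R change is an interval, so only the factor 5/9 applies: +47.5 × 5/9 = +26.3889°C.
Final Celsius temperature: 1361.5000 + 26.3889 = 1387.8889°C.
In Rankine: 1387.8889 × 1.8 + 491.67 = 2989.87°R.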